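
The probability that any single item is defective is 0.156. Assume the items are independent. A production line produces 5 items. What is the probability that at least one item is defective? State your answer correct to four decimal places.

0.5717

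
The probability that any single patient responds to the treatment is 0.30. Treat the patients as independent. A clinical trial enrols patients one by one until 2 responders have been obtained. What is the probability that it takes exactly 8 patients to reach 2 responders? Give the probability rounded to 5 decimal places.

0.07412

Y = trial on which the second success occurs; negative binomial, r=2, p=0.30.
P(Y=8) = C(7,1) · p^2 · (1−p)^6
= 7 · 0.09 · 0.11765 = 0.0741189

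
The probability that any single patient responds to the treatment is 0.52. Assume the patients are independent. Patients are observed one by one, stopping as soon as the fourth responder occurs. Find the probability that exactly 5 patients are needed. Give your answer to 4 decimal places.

0.1404

Y = trial on which the fourth success occurs; negative binomial, r=4, p=0.52.
P(Y=5) = C(4,3) · p^4 · (1−p)^1
= 4 · 0.073116 · 0.48 = 0.140383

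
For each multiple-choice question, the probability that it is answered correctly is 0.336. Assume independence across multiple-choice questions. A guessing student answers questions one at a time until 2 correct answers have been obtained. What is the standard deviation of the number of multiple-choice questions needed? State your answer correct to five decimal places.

3.42973

Y = total multiple-choice questions until the second success; negative binomial with r=2, p=0.336.
SD(Y) = √[r(1−p)/p²] = √(11.7630385) = 3.4297286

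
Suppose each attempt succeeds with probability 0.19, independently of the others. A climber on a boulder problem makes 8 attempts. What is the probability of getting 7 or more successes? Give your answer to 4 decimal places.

0.0001

X ~ Binomial(8, 0.19); P(X ≥ 7) = Σ C(8,k) p^k (1−p)^(8−k) over k:
  k=7: C(8,7)·0.19^7·0.81^1 = 0.000058
  k=8: C(8,8)·0.19^8·0.81^0 = 0.000002
Total = 0.000060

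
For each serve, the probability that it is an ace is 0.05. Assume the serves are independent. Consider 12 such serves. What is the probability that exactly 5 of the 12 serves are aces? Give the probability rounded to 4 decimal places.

X ~ Binomial(n=12, p=0.05).
P(X=5) = C(12,5) · p^5 · (1−p)^7
= 792 · 3.125e-07 · 0.69834 = 0.000173

0.0002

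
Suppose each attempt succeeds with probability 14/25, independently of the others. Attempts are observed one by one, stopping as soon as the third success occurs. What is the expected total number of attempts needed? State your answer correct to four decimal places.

5.3571

Y = total attempts until the third success; negative binomial with r=3, p=0.56.
E[Y] = r / p = 3 / 0.56 = 5.357143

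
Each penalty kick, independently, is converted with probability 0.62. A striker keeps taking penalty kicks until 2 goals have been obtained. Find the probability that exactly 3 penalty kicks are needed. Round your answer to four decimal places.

0.2921

Y = trial on which the second success occurs; negative binomial, r=2, p=0.62.
P(Y=3) = C(2,1) · p^2 · (1−p)^1
= 2 · 0.3844 · 0.38 = 0.292144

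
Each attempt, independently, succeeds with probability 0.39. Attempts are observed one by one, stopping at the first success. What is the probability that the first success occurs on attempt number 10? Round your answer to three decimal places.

Geometric (trials to first success), p = 0.39.
P(Y = 10) = (1−p)^9 · p = 0.011694 · 0.39 = 0.00456

0.005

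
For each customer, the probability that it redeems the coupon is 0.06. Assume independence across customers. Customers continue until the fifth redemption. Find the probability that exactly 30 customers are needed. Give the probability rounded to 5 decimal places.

0.00393

Y = trial on which the fifth success occurs; negative binomial, r=5, p=0.06.
P(Y=30) = C(29,4) · p^5 · (1−p)^25
= 23751 · 7.776e-07 · 0.21291 = 0.0039322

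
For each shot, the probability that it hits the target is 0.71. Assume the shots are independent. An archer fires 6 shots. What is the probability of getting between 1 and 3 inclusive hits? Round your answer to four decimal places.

X ~ Binomial(6, 0.71); P(1 ≤ X ≤ 3) = Σ C(6,k) p^k (1−p)^(6−k) over k:
  k=1: C(6,1)·0.71^1·0.29^5 = 0.008738
  k=2: C(6,2)·0.71^2·0.29^4 = 0.053481
  k=3: C(6,3)·0.71^3·0.29^3 = 0.174582
Total = 0.236801

0.2368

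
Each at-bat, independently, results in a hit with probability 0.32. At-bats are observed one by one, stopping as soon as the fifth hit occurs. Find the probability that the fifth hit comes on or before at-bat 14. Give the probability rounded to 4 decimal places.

Finishing within 14 at-bats ⇔ at least 5 successes in the first 14. With X ~ Binomial(14, 0.32), P(Y ≤ 14) = 1 − P(X ≤ 4).
  k=0: C(14,0)·0.32^0·0.68^14 = 0.004520
  k=1: C(14,1)·0.32^1·0.68^13 = 0.029778
  k=2: C(14,2)·0.32^2·0.68^12 = 0.091085
  k=3: C(14,3)·0.32^3·0.68^11 = 0.171455
  k=4: C(14,4)·0.32^4·0.68^10 = 0.221883
1 − 0.518720 = 0.481280

0.4813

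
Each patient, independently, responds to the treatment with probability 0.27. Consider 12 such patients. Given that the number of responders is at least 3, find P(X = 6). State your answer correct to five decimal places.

0.08102

X ~ Binomial(12, 0.27). Want P(X=6 | X≥3) = P(X=6) / P(X≥3).
P(X=6) = C(12,6)·0.27^6·0.73^6 = 0.0541741
P(X≥3) = 1 − 0.0229020 − 0.1016474 − 0.2067760 = 0.6686745
Ratio = 0.0541741 / 0.6686745 = 0.0810171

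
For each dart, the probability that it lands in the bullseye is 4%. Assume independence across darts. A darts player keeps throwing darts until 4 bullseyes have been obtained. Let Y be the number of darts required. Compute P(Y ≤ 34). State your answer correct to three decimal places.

0.046

Finishing within 34 darts ⇔ at least 4 successes in the first 34. With X ~ Binomial(34, 0.04), P(Y ≤ 34) = 1 − P(X ≤ 3).
  k=0: C(34,0)·0.04^0·0.96^34 = 0.24959
  k=1: C(34,1)·0.04^1·0.96^33 = 0.35358
  k=2: C(34,2)·0.04^2·0.96^32 = 0.24309
  k=3: C(34,3)·0.04^3·0.96^31 = 0.10804
1 − 0.95429 = 0.04571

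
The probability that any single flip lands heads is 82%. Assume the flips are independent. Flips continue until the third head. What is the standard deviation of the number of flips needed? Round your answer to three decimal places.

0.896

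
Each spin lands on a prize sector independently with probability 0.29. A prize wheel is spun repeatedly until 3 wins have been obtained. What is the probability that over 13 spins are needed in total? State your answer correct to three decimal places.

0.225

Needing more than 13 spins ⇔ fewer than 3 successes in the first 13. With X ~ Binomial(13, 0.29), P(Y > 13) = P(X ≤ 2).
  k=0: C(13,0)·0.29^0·0.71^13 = 0.01165
  k=1: C(13,1)·0.29^1·0.71^12 = 0.06186
  k=2: C(13,2)·0.29^2·0.71^11 = 0.15161
P(X ≤ 2) = 0.22513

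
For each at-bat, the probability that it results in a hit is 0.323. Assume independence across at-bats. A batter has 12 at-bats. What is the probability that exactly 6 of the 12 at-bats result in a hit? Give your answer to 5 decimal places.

X ~ Binomial(n=12, p=0.323).
P(X=6) = C(12,6) · p^6 · (1−p)^6
= 924 · 0.0011356 · 0.096279 = 0.1010227

0.10102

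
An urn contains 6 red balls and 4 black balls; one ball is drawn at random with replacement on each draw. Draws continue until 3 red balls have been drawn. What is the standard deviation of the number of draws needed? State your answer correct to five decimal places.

1.82574

Y = total draws until the third success; negative binomial with r=3, p=0.60.
SD(Y) = √[r(1−p)/p²] = √(3.3333333) = 1.8257419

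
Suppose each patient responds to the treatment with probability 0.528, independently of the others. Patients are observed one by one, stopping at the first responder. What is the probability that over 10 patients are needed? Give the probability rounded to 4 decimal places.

0.0005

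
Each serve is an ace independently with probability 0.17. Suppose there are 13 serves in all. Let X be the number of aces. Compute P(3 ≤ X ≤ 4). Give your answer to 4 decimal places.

X ~ Binomial(13, 0.17); P(3 ≤ X ≤ 4) = Σ C(13,k) p^k (1−p)^(13−k) over k:
  k=3: C(13,3)·0.17^3·0.83^10 = 0.218019
  k=4: C(13,4)·0.17^4·0.83^9 = 0.111636
Total = 0.329655

0.3297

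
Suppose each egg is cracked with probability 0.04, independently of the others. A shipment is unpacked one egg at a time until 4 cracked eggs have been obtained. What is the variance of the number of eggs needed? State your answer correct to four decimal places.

Y = total eggs until the fourth success; negative binomial with r=4, p=0.04.
Var(Y) = r(1−p)/p² = 4·0.96 / 0.04² = 2400.000000

2400.0000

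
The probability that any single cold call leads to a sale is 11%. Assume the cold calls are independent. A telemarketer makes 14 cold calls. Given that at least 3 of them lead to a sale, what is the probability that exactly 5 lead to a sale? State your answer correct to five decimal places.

0.05827

X ~ Binomial(14, 0.11). Want P(X=5 | X≥3) = P(X=5) / P(X≥3).
P(X=5) = C(14,5)·0.11^5·0.89^9 = 0.0112963
P(X≥3) = 1 − 0.1956411 − 0.3385250 − 0.2719611 = 0.1938727
Ratio = 0.0112963 / 0.1938727 = 0.0582668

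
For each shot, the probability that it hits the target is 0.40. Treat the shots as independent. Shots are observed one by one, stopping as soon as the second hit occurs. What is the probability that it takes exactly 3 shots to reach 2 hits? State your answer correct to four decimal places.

Y = trial on which the second success occurs; negative binomial, r=2, p=0.40.
P(Y=3) = C(2,1) · p^2 · (1−p)^1
= 2 · 0.16 · 0.6 = 0.192000

0.1920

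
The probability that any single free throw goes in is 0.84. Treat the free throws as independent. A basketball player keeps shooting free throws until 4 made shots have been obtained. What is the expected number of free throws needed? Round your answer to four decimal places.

Y = total free throws until the fourth success; negative binomial with r=4, p=0.84.
E[Y] = r / p = 4 / 0.84 = 4.761905

4.7619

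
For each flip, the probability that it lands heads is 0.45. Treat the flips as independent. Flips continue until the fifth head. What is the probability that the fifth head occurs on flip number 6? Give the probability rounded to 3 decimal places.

0.051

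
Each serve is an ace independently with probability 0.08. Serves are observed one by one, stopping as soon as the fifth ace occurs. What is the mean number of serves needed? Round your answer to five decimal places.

Y = total serves until the fifth success; negative binomial with r=5, p=0.08.
E[Y] = r / p = 5 / 0.08 = 62.5000000

62.50000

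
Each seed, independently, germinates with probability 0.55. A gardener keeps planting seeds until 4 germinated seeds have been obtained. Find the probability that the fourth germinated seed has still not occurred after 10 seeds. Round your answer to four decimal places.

0.1020

Needing more than 10 seeds ⇔ fewer than 4 successes in the first 10. With X ~ Binomial(10, 0.55), P(Y > 10) = P(X ≤ 3).
  k=0: C(10,0)·0.55^0·0.45^10 = 0.000341
  k=1: C(10,1)·0.55^1·0.45^9 = 0.004162
  k=2: C(10,2)·0.55^2·0.45^8 = 0.022890
  k=3: C(10,3)·0.55^3·0.45^7 = 0.074603
P(X ≤ 3) = 0.101995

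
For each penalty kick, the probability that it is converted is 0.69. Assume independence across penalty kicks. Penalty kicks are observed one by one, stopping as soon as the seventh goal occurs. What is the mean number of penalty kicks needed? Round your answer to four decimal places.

Y = total penalty kicks until the seventh success; negative binomial with r=7, p=0.69.
E[Y] = r / p = 7 / 0.69 = 10.144928

10.1449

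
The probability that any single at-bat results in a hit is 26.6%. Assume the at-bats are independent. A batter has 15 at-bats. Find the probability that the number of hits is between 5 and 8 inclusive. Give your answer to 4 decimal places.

0.3608

X ~ Binomial(15, 0.266); P(5 ≤ X ≤ 8) = Σ C(15,k) p^k (1−p)^(15−k) over k:
  k=5: C(15,5)·0.266^5·0.734^10 = 0.181520
  k=6: C(15,6)·0.266^6·0.734^9 = 0.109637
  k=7: C(15,7)·0.266^7·0.734^8 = 0.051084
  k=8: C(15,8)·0.266^8·0.734^7 = 0.018513
Total = 0.360754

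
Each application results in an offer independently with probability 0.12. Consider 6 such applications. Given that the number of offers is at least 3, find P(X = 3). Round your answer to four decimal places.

0.9025

X ~ Binomial(6, 0.12). Want P(X=3 | X≥3) = P(X=3) / P(X≥3).
P(X=3) = C(6,3)·0.12^3·0.88^3 = 0.023552
P(X≥3) = 1 − 0.464404 − 0.379967 − 0.129534 = 0.026095
Ratio = 0.023552 / 0.026095 = 0.902545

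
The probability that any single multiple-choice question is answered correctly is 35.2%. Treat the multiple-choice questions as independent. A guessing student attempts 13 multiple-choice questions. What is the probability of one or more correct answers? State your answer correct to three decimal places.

P(at least one) = 1 − P(none) = 1 − (1 − 0.352)^13
= 1 − 0.00355 = 0.99645

0.996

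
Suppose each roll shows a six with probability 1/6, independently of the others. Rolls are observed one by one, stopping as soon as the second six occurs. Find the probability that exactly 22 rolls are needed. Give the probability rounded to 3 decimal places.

Y = trial on which the second success occurs; negative binomial, r=2, p=0.166667.
P(Y=22) = C(21,1) · p^2 · (1−p)^20
= 21 · 0.027778 · 0.026084 = 0.01522

0.015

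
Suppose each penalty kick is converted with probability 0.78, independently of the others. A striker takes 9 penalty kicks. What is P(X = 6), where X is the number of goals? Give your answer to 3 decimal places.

0.201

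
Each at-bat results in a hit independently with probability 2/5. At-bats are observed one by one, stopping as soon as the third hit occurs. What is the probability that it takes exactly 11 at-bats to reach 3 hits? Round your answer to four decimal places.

Y = trial on which the third success occurs; negative binomial, r=3, p=0.40.
P(Y=11) = C(10,2) · p^3 · (1−p)^8
= 45 · 0.064 · 0.016796 = 0.048373

0.0484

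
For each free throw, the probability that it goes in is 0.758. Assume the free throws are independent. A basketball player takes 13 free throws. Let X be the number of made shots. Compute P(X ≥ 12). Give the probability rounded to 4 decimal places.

0.1405

X ~ Binomial(13, 0.758); P(X ≥ 12) = Σ C(13,k) p^k (1−p)^(13−k) over k:
  k=12: C(13,12)·0.758^12·0.242^1 = 0.113185
  k=13: C(13,13)·0.758^13·0.242^0 = 0.027271
Total = 0.140456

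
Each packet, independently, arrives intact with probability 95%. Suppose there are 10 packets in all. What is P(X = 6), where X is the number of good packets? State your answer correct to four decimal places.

X ~ Binomial(n=10, p=0.95).
P(X=6) = C(10,6) · p^6 · (1−p)^4
= 210 · 0.73509 · 6.25e-06 = 0.000965

0.0010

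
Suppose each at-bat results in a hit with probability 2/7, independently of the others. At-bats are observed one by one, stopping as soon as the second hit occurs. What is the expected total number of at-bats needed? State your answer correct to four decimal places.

7.0000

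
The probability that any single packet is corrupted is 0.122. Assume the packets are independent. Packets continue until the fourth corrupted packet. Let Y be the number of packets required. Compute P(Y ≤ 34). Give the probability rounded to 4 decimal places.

0.6090

Finishing within 34 packets ⇔ at least 4 successes in the first 34. With X ~ Binomial(34, 0.122), P(Y ≤ 34) = 1 − P(X ≤ 3).
  k=0: C(34,0)·0.122^0·0.878^34 = 0.011990
  k=1: C(34,1)·0.122^1·0.878^33 = 0.056645
  k=2: C(34,2)·0.122^2·0.878^32 = 0.129869
  k=3: C(34,3)·0.122^3·0.878^31 = 0.192487
1 − 0.390991 = 0.609009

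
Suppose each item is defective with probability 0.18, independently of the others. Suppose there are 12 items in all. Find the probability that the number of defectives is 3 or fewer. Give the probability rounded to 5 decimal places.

X ~ Binomial(12, 0.18); P(X ≤ 3) = Σ C(12,k) p^k (1−p)^(12−k) over k:
  k=0: C(12,0)·0.18^0·0.82^12 = 0.0924201
  k=1: C(12,1)·0.18^1·0.82^11 = 0.2434480
  k=2: C(12,2)·0.18^2·0.82^10 = 0.2939189
  k=3: C(12,3)·0.18^3·0.82^9 = 0.2150626
Total = 0.8448495

0.84485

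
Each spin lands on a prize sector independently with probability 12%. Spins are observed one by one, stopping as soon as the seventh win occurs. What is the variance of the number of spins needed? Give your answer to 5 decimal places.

427.77778

Y = total spins until the seventh success; negative binomial with r=7, p=0.12.
Var(Y) = r(1−p)/p² = 7·0.88 / 0.12² = 427.7777778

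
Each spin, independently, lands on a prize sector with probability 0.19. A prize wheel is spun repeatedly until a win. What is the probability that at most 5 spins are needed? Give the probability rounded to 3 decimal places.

0.651

Y = number of spins to the first success; geometric, p = 0.19.
P(Y ≤ 5) = 1 − (1−p)^5 = 1 − 0.34868 = 0.65132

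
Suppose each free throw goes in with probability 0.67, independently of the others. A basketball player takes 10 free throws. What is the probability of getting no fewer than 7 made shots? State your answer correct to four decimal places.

X ~ Binomial(10, 0.67); P(X ≥ 7) = Σ C(10,k) p^k (1−p)^(10−k) over k:
  k=7: C(10,7)·0.67^7·0.33^3 = 0.261365
  k=8: C(10,8)·0.67^8·0.33^2 = 0.198993
  k=9: C(10,9)·0.67^9·0.33^1 = 0.089782
  k=10: C(10,10)·0.67^10·0.33^0 = 0.018228
Total = 0.568368

0.5684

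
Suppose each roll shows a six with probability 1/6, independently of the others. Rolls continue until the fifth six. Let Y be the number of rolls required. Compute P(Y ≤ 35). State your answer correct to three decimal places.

Finishing within 35 rolls ⇔ at least 5 successes in the first 35. With X ~ Binomial(35, 0.166667), P(Y ≤ 35) = 1 − P(X ≤ 4).
  k=0: C(35,0)·0.166667^0·0.833333^35 = 0.00169
  k=1: C(35,1)·0.166667^1·0.833333^34 = 0.01185
  k=2: C(35,2)·0.166667^2·0.833333^33 = 0.04029
  k=3: C(35,3)·0.166667^3·0.833333^32 = 0.08865
  k=4: C(35,4)·0.166667^4·0.833333^31 = 0.14183
1 − 0.28432 = 0.71568

0.716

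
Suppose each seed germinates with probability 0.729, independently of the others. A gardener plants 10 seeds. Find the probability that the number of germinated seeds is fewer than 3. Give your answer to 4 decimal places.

X ~ Binomial(10, 0.729); P(X ≤ 2) = Σ C(10,k) p^k (1−p)^(10−k) over k:
  k=0: C(10,0)·0.729^0·0.271^10 = 0.000002
  k=1: C(10,1)·0.729^1·0.271^9 = 0.000057
  k=2: C(10,2)·0.729^2·0.271^8 = 0.000696
Total = 0.000755

0.0008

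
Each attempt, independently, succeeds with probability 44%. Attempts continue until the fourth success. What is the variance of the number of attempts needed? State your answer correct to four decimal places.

11.5702

Y = total attempts until the fourth success; negative binomial with r=4, p=0.44.
Var(Y) = r(1−p)/p² = 4·0.56 / 0.44² = 11.570248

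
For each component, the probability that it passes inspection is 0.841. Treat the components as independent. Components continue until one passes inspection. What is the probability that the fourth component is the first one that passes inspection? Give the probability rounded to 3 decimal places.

Geometric (trials to first success), p = 0.841.
P(Y = 4) = (1−p)^3 · p = 0.0040197 · 0.841 = 0.00338

0.003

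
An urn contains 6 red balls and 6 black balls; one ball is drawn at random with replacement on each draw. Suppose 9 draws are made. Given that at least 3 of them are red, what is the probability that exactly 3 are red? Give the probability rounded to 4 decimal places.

X ~ Binomial(9, 0.50). Want P(X=3 | X≥3) = P(X=3) / P(X≥3).
P(X=3) = C(9,3)·0.50^3·0.50^6 = 0.164062
P(X≥3) = 1 − 0.001953 − 0.017578 − 0.070312 = 0.910156
Ratio = 0.164062 / 0.910156 = 0.180258

0.1803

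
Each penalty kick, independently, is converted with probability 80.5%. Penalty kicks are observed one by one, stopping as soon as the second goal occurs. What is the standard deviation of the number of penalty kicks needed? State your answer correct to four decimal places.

0.7758

Y = total penalty kicks until the second success; negative binomial with r=2, p=0.805.
SD(Y) = √[r(1−p)/p²] = √(0.601829) = 0.775776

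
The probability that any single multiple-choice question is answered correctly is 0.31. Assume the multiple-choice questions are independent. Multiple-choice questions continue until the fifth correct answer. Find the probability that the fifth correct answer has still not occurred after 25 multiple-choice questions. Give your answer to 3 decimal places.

0.075

Needing more than 25 multiple-choice questions ⇔ fewer than 5 successes in the first 25. With X ~ Binomial(25, 0.31), P(Y > 25) = P(X ≤ 4).
  k=0: C(25,0)·0.31^0·0.69^25 = 0.00009
  k=1: C(25,1)·0.31^1·0.69^24 = 0.00105
  k=2: C(25,2)·0.31^2·0.69^23 = 0.00567
  k=3: C(25,3)·0.31^3·0.69^22 = 0.01952
  k=4: C(25,4)·0.31^4·0.69^21 = 0.04824
P(X ≤ 4) = 0.07457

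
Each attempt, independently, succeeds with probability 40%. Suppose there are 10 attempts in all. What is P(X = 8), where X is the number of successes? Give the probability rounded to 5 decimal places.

X ~ Binomial(n=10, p=0.40).
P(X=8) = C(10,8) · p^8 · (1−p)^2
= 45 · 0.00065536 · 0.36 = 0.0106168

0.01062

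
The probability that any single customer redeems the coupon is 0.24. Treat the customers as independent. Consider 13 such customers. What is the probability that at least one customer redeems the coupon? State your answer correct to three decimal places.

P(at least one) = 1 − P(none) = 1 − (1 − 0.24)^13
= 1 − 0.02822 = 0.97178

0.972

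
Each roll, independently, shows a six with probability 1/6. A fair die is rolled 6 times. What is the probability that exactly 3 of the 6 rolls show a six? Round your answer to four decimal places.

0.0536

X ~ Binomial(n=6, p=0.166667).
P(X=3) = C(6,3) · p^3 · (1−p)^3
= 20 · 0.0046296 · 0.5787 = 0.053584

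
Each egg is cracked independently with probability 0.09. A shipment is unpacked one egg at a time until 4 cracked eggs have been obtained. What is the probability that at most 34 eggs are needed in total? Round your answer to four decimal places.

0.3667

Finishing within 34 eggs ⇔ at least 4 successes in the first 34. With X ~ Binomial(34, 0.09), P(Y ≤ 34) = 1 − P(X ≤ 3).
  k=0: C(34,0)·0.09^0·0.91^34 = 0.040496
  k=1: C(34,1)·0.09^1·0.91^33 = 0.136172
  k=2: C(34,2)·0.09^2·0.91^32 = 0.222215
  k=3: C(34,3)·0.09^3·0.91^31 = 0.234424
1 − 0.633306 = 0.366694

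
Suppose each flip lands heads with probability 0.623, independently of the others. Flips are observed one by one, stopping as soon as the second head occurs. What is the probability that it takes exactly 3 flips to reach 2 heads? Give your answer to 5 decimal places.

Y = trial on which the second success occurs; negative binomial, r=2, p=0.623.
P(Y=3) = C(2,1) · p^2 · (1−p)^1
= 2 · 0.38813 · 0.377 = 0.2926493

0.29265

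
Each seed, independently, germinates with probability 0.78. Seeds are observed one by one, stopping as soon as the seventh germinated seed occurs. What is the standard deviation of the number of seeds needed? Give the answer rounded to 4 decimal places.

Y = total seeds until the seventh success; negative binomial with r=7, p=0.78.
SD(Y) = √[r(1−p)/p²] = √(2.531229) = 1.590984

1.5910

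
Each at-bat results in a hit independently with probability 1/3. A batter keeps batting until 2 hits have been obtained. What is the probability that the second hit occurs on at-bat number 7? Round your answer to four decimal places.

Y = trial on which the second success occurs; negative binomial, r=2, p=0.333333.
P(Y=7) = C(6,1) · p^2 · (1−p)^5
= 6 · 0.11111 · 0.13169 = 0.087791

0.0878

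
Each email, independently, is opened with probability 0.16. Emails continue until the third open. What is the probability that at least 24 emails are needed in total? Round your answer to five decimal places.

0.26399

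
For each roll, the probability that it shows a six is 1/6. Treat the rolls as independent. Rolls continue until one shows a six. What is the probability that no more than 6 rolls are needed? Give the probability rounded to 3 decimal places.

Y = number of rolls to the first success; geometric, p = 0.166667.
P(Y ≤ 6) = 1 − (1−p)^6 = 1 − 0.33490 = 0.66510

0.665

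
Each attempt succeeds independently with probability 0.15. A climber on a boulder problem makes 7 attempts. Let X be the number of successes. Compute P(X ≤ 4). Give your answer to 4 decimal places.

0.9988

X ~ Binomial(7, 0.15); P(X ≤ 4) = Σ C(7,k) p^k (1−p)^(7−k) over k:
  k=0: C(7,0)·0.15^0·0.85^7 = 0.320577
  k=1: C(7,1)·0.15^1·0.85^6 = 0.396007
  k=2: C(7,2)·0.15^2·0.85^5 = 0.209651
  k=3: C(7,3)·0.15^3·0.85^4 = 0.061662
  k=4: C(7,4)·0.15^4·0.85^3 = 0.010882
Total = 0.998778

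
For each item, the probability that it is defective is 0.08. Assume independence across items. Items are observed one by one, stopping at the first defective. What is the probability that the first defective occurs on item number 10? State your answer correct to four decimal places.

Geometric (trials to first success), p = 0.08.
P(Y = 10) = (1−p)^9 · p = 0.47216 · 0.08 = 0.037773

0.0378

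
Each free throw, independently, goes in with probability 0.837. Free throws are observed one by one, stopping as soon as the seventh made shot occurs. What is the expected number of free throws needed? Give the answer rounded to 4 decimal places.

8.3632

Y = total free throws until the seventh success; negative binomial with r=7, p=0.837.
E[Y] = r / p = 7 / 0.837 = 8.363202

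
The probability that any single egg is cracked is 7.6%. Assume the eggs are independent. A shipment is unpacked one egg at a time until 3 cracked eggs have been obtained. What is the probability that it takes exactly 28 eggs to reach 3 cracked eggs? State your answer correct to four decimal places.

Y = trial on which the third success occurs; negative binomial, r=3, p=0.076.
P(Y=28) = C(27,2) · p^3 · (1−p)^25
= 351 · 0.00043898 · 0.13861 = 0.021357

0.0214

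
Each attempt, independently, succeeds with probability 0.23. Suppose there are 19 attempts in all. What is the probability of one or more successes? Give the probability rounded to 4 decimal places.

0.9930

P(at least one) = 1 − P(none) = 1 − (1 − 0.23)^19
= 1 − 0.006971 = 0.993029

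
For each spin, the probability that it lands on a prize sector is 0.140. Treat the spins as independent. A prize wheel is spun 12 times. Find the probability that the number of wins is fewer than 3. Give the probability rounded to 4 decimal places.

X ~ Binomial(12, 0.14); P(X ≤ 2) = Σ C(12,k) p^k (1−p)^(12−k) over k:
  k=0: C(12,0)·0.14^0·0.86^12 = 0.163675
  k=1: C(12,1)·0.14^1·0.86^11 = 0.319737
  k=2: C(12,2)·0.14^2·0.86^10 = 0.286276
Total = 0.769687

0.7697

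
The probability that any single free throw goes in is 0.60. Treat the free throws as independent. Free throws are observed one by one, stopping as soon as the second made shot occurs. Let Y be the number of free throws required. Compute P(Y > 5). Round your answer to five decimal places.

Needing more than 5 free throws ⇔ fewer than 2 successes in the first 5. With X ~ Binomial(5, 0.60), P(Y > 5) = P(X ≤ 1).
  k=0: C(5,0)·0.60^0·0.40^5 = 0.0102400
  k=1: C(5,1)·0.60^1·0.40^4 = 0.0768000
P(X ≤ 1) = 0.0870400

0.08704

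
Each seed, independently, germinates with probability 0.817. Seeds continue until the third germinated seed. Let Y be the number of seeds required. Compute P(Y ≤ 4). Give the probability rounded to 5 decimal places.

Finishing within 4 seeds ⇔ at least 3 successes in the first 4. With X ~ Binomial(4, 0.817), P(Y ≤ 4) = 1 − P(X ≤ 2).
  k=0: C(4,0)·0.817^0·0.183^4 = 0.0011215
  k=1: C(4,1)·0.817^1·0.183^3 = 0.0200279
  k=2: C(4,2)·0.817^2·0.183^2 = 0.1341212
1 − 0.1552706 = 0.8447294

0.84473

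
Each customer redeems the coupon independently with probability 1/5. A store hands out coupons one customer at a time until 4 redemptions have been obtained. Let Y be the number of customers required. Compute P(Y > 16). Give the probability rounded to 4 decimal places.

0.5981

Needing more than 16 customers ⇔ fewer than 4 successes in the first 16. With X ~ Binomial(16, 0.20), P(Y > 16) = P(X ≤ 3).
  k=0: C(16,0)·0.20^0·0.80^16 = 0.028147
  k=1: C(16,1)·0.20^1·0.80^15 = 0.112590
  k=2: C(16,2)·0.20^2·0.80^14 = 0.211106
  k=3: C(16,3)·0.20^3·0.80^13 = 0.246291
P(X ≤ 3) = 0.598134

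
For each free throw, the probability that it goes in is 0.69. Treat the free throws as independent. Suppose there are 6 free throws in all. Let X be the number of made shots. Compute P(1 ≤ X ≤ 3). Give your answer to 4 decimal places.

0.2735

X ~ Binomial(6, 0.69); P(1 ≤ X ≤ 3) = Σ C(6,k) p^k (1−p)^(6−k) over k:
  k=1: C(6,1)·0.69^1·0.31^5 = 0.011852
  k=2: C(6,2)·0.69^2·0.31^4 = 0.065953
  k=3: C(6,3)·0.69^3·0.31^3 = 0.195732
Total = 0.273538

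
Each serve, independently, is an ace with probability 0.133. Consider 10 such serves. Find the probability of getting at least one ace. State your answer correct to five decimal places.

P(at least one) = 1 − P(none) = 1 − (1 − 0.133)^10
= 1 − 0.2399888 = 0.7600112

0.76001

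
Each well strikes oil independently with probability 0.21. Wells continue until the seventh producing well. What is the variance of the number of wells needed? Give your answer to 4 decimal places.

125.3968

Y = total wells until the seventh success; negative binomial with r=7, p=0.21.
Var(Y) = r(1−p)/p² = 7·0.79 / 0.21² = 125.396825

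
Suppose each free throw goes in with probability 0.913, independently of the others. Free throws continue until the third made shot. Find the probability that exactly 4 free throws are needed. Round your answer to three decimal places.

Y = trial on which the third success occurs; negative binomial, r=3, p=0.913.
P(Y=4) = C(3,2) · p^3 · (1−p)^1
= 3 · 0.76105 · 0.087 = 0.19863

0.199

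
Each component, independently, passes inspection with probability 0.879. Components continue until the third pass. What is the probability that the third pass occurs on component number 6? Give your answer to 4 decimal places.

0.0120

Y = trial on which the third success occurs; negative binomial, r=3, p=0.879.
P(Y=6) = C(5,2) · p^3 · (1−p)^3
= 10 · 0.67915 · 0.0017716 = 0.012032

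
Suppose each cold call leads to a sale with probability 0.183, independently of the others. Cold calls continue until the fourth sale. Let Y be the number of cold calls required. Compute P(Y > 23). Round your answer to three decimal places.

0.371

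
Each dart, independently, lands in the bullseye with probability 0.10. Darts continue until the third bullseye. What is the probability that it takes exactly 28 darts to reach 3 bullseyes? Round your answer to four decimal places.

0.0252

Y = trial on which the third success occurs; negative binomial, r=3, p=0.10.
P(Y=28) = C(27,2) · p^3 · (1−p)^25
= 351 · 0.001 · 0.07179 = 0.025198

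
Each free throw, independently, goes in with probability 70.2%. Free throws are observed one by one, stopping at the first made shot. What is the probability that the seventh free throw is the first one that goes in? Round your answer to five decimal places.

Geometric (trials to first success), p = 0.702.
P(Y = 7) = (1−p)^6 · p = 0.00070032 · 0.702 = 0.0004916

0.00049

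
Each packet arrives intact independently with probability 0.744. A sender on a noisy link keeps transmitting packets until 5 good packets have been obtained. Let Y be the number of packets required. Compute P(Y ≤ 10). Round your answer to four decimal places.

Finishing within 10 packets ⇔ at least 5 successes in the first 10. With X ~ Binomial(10, 0.744), P(Y ≤ 10) = 1 − P(X ≤ 4).
  k=0: C(10,0)·0.744^0·0.256^10 = 0.000001
  k=1: C(10,1)·0.744^1·0.256^9 = 0.000035
  k=2: C(10,2)·0.744^2·0.256^8 = 0.000459
  k=3: C(10,3)·0.744^3·0.256^7 = 0.003561
  k=4: C(10,4)·0.744^4·0.256^6 = 0.018111
1 − 0.022168 = 0.977832

0.9778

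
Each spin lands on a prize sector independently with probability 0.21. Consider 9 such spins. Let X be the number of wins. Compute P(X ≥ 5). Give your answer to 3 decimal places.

X ~ Binomial(9, 0.21); P(X ≥ 5) = Σ C(9,k) p^k (1−p)^(9−k) over k:
  k=5: C(9,5)·0.21^5·0.79^4 = 0.02004
  k=6: C(9,6)·0.21^6·0.79^3 = 0.00355
  k=7: C(9,7)·0.21^7·0.79^2 = 0.00040
  k=8: C(9,8)·0.21^8·0.79^1 = 0.00003
  k=9: C(9,9)·0.21^9·0.79^0 = 0.00000
Total = 0.02403

0.024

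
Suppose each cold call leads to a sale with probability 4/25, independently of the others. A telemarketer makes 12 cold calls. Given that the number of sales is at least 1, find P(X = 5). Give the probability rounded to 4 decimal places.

0.0280

X ~ Binomial(12, 0.16). Want P(X=5 | X≥1) = P(X=5) / P(X≥1).
P(X=5) = C(12,5)·0.16^5·0.84^7 = 0.024506
P(X≥1) = 1 − 0.123410 = 0.876590
Ratio = 0.024506 / 0.876590 = 0.027957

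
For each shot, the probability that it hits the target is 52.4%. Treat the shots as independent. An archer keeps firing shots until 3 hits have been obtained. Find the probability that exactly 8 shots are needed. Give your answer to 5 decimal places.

0.07383

Y = trial on which the third success occurs; negative binomial, r=3, p=0.524.
P(Y=8) = C(7,2) · p^3 · (1−p)^5
= 21 · 0.14388 · 0.024436 = 0.0738326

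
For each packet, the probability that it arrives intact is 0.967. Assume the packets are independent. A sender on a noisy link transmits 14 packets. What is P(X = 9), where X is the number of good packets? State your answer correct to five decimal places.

0.00006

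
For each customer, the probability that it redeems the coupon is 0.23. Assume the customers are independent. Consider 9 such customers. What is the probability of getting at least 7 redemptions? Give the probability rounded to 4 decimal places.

X ~ Binomial(9, 0.23); P(X ≥ 7) = Σ C(9,k) p^k (1−p)^(9−k) over k:
  k=7: C(9,7)·0.23^7·0.77^2 = 0.000727
  k=8: C(9,8)·0.23^8·0.77^1 = 0.000054
  k=9: C(9,9)·0.23^9·0.77^0 = 0.000002
Total = 0.000783

0.0008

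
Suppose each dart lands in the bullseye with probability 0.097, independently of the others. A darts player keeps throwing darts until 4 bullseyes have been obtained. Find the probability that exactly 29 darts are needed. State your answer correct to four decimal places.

0.0226

Y = trial on which the fourth success occurs; negative binomial, r=4, p=0.097.
P(Y=29) = C(28,3) · p^4 · (1−p)^25
= 3276 · 8.8529e-05 · 0.078018 = 0.022627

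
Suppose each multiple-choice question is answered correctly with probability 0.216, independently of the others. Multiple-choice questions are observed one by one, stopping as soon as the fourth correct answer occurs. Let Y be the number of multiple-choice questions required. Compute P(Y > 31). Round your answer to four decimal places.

Needing more than 31 multiple-choice questions ⇔ fewer than 4 successes in the first 31. With X ~ Binomial(31, 0.216), P(Y > 31) = P(X ≤ 3).
  k=0: C(31,0)·0.216^0·0.784^31 = 0.000529
  k=1: C(31,1)·0.216^1·0.784^30 = 0.004522
  k=2: C(31,2)·0.216^2·0.784^29 = 0.018686
  k=3: C(31,3)·0.216^3·0.784^28 = 0.049767
P(X ≤ 3) = 0.073504

0.0735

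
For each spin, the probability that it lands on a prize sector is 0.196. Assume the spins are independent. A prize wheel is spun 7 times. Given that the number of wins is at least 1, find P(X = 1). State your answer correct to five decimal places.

0.47339

X ~ Binomial(7, 0.196). Want P(X=1 | X≥1) = P(X=1) / P(X≥1).
P(X=1) = C(7,1)·0.196^1·0.804^6 = 0.3705872
P(X≥1) = 1 − 0.2171663 = 0.7828337
Ratio = 0.3705872 / 0.7828337 = 0.4733919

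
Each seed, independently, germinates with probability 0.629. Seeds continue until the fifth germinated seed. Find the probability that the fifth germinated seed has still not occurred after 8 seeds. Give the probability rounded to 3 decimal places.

Needing more than 8 seeds ⇔ fewer than 5 successes in the first 8. With X ~ Binomial(8, 0.629), P(Y > 8) = P(X ≤ 4).
  k=0: C(8,0)·0.629^0·0.371^8 = 0.00036
  k=1: C(8,1)·0.629^1·0.371^7 = 0.00487
  k=2: C(8,2)·0.629^2·0.371^6 = 0.02889
  k=3: C(8,3)·0.629^3·0.371^5 = 0.09795
  k=4: C(8,4)·0.629^4·0.371^4 = 0.20759
P(X ≤ 4) = 0.33965

0.340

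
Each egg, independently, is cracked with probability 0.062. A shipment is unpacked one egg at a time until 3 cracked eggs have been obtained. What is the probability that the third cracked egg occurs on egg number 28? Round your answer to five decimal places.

0.01689

Y = trial on which the third success occurs; negative binomial, r=3, p=0.062.
P(Y=28) = C(27,2) · p^3 · (1−p)^25
= 351 · 0.00023833 · 0.20187 = 0.0168870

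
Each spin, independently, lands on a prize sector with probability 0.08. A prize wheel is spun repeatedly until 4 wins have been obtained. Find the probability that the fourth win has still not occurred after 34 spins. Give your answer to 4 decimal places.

0.7125

Needing more than 34 spins ⇔ fewer than 4 successes in the first 34. With X ~ Binomial(34, 0.08), P(Y > 34) = P(X ≤ 3).
  k=0: C(34,0)·0.08^0·0.92^34 = 0.058720
  k=1: C(34,1)·0.08^1·0.92^33 = 0.173607
  k=2: C(34,2)·0.08^2·0.92^32 = 0.249088
  k=3: C(34,3)·0.08^3·0.92^31 = 0.231038
P(X ≤ 3) = 0.712454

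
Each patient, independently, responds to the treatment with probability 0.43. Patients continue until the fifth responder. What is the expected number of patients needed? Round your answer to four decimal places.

Y = total patients until the fifth success; negative binomial with r=5, p=0.43.
E[Y] = r / p = 5 / 0.43 = 11.627907

11.6279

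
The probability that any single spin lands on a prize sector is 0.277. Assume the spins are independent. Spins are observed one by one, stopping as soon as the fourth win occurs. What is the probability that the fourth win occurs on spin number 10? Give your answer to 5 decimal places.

0.07064

Y = trial on which the fourth success occurs; negative binomial, r=4, p=0.277.
P(Y=10) = C(9,3) · p^4 · (1−p)^6
= 84 · 0.0058873 · 0.14283 = 0.0706363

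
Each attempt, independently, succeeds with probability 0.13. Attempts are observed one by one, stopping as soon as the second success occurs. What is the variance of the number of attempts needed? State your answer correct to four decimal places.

102.9586

Y = total attempts until the second success; negative binomial with r=2, p=0.13.
Var(Y) = r(1−p)/p² = 2·0.87 / 0.13² = 102.958580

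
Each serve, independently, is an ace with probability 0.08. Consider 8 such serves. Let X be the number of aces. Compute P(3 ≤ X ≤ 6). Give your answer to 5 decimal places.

X ~ Binomial(8, 0.08); P(3 ≤ X ≤ 6) = Σ C(8,k) p^k (1−p)^(8−k) over k:
  k=3: C(8,3)·0.08^3·0.92^5 = 0.0188972
  k=4: C(8,4)·0.08^4·0.92^4 = 0.0020540
  k=5: C(8,5)·0.08^5·0.92^3 = 0.0001429
  k=6: C(8,6)·0.08^6·0.92^2 = 0.0000062
Total = 0.0211003

0.02110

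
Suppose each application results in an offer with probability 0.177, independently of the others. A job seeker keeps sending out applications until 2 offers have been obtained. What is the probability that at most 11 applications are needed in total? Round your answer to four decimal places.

Finishing within 11 applications ⇔ at least 2 successes in the first 11. With X ~ Binomial(11, 0.177), P(Y ≤ 11) = 1 − P(X ≤ 1).
  k=0: C(11,0)·0.177^0·0.823^11 = 0.117327
  k=1: C(11,1)·0.177^1·0.823^10 = 0.277565
1 − 0.394892 = 0.605108

0.6051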